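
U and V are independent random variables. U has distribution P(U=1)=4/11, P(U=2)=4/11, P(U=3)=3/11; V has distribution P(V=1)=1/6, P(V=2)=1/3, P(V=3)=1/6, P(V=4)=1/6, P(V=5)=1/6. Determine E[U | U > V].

35/13

P(U > V) = 13/66.
Summing U·P(x,y) over outcomes with U > V gives 35/66.
E[U | U > V] = (35/66) / (13/66) = 35/13.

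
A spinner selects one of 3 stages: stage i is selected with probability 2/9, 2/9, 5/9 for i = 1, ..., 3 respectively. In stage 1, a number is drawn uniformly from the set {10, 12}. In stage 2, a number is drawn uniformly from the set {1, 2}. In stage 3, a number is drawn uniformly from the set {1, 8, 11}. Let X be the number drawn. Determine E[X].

E[X | stage 1] = (10+12)/2 = 11.
E[X | stage 2] = (1+2)/2 = 3/2.
E[X | stage 3] = (1+8+11)/3 = 20/3.
By the law of total expectation,
E[X] = (2/9)·(11) + (2/9)·(3/2) + (5/9)·(20/3) = 175/27.

175/27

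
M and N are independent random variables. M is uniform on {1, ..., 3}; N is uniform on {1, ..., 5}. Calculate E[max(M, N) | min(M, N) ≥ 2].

P(min(M, N) ≥ 2) = 8/15.
Summing max(M,N)·P(x,y) over outcomes with min(M, N) ≥ 2 gives 29/15.
E[max(M, N) | min(M, N) ≥ 2] = (29/15) / (8/15) = 29/8.

29/8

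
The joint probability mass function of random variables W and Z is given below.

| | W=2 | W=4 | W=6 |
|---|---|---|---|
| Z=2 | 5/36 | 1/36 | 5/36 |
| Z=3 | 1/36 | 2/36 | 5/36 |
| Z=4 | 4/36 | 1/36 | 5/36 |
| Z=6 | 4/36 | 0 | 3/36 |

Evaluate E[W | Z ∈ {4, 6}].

P(Z ∈ {4, 6}) = 17/36.
Σ W·P over the event = 2·(4/36) + 2·(4/36) + 4·(1/36) + 6·(5/36) + 6·(3/36) = 17/9.
E[W | Z ∈ {4, 6}] = (17/9) / (17/36) = 4.

4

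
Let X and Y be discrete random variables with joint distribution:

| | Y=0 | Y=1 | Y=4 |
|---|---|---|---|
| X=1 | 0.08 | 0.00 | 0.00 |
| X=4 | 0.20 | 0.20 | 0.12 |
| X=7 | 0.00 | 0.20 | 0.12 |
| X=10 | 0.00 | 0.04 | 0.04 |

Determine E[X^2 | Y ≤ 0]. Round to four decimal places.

11.7143

P(Y ≤ 0) = 0.28.
Σ X^2·P over the event = 1·(0.08) + 16·(0.20) = 3.28.
E[X^2 | Y ≤ 0] = (3.28) / (0.28) = 11.7143.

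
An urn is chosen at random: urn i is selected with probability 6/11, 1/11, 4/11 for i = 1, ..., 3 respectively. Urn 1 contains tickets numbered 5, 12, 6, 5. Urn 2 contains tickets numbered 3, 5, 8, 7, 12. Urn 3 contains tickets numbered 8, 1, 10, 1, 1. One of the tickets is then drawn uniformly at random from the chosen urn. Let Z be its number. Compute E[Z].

329/55

E[Z | urn 1] = (5+12+6+5)/4 = 7.
E[Z | urn 2] = (3+5+8+7+12)/5 = 7.
E[Z | urn 3] = (8+1+10+1+1)/5 = 21/5.
By the law of total expectation,
E[Z] = (6/11)·(7) + (1/11)·(7) + (4/11)·(21/5) = 329/55.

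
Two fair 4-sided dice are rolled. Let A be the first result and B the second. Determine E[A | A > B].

P(A > B) = 3/8.
Summing A·P(x,y) over outcomes with A > B gives 5/4.
E[A | A > B] = (5/4) / (3/8) = 10/3.

10/3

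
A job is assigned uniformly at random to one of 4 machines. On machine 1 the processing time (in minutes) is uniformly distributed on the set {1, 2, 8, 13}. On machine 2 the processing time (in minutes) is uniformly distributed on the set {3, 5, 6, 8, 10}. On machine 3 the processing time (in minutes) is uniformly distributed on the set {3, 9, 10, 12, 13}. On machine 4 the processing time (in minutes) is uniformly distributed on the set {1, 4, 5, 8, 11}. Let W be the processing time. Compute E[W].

E[W | machine 1] = (1+2+8+13)/4 = 6.
E[W | machine 2] = (3+5+6+8+10)/5 = 32/5.
E[W | machine 3] = (3+9+10+12+13)/5 = 47/5.
E[W | machine 4] = (1+4+5+8+11)/5 = 29/5.
By the law of total expectation,
E[W] = (1/4)·(6) + (1/4)·(32/5) + (1/4)·(47/5) + (1/4)·(29/5) = 69/10.

69/10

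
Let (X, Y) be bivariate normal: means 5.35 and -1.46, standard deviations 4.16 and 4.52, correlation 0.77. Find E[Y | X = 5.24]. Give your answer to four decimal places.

-1.5520

For a bivariate normal, E[Y | X=x] = μ_Y + ρ·(σ_Y/σ_X)·(x − μ_X).
E[Y | X=5.24] = -1.46 + (0.77)·(4.52/4.16)·(5.24 − (5.35)) = -1.46 + (0.83663)·(-0.11) = -1.5520.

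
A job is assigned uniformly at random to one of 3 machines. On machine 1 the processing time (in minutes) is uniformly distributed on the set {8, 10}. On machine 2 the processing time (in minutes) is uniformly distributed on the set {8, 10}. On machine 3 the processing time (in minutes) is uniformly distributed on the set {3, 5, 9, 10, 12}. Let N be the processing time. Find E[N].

E[N | machine 1] = (8+10)/2 = 9.
E[N | machine 2] = (8+10)/2 = 9.
E[N | machine 3] = (3+5+9+10+12)/5 = 39/5.
E[N] = (1/3)·(9) + (1/3)·(9) + (1/3)·(39/5) = 43/5.

43/5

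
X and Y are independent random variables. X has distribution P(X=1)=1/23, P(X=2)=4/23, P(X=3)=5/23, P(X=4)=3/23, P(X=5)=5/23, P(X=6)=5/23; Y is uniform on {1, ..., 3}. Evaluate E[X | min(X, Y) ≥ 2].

P(min(X, Y) ≥ 2) = 44/69.
Summing X·P(x,y) over outcomes with min(X, Y) ≥ 2 gives 60/23.
E[X | min(X, Y) ≥ 2] = (60/23) / (44/69) = 45/11.

45/11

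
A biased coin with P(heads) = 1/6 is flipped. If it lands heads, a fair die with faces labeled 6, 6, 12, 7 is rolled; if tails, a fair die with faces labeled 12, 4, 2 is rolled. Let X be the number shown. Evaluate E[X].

E[X | heads] = (6+6+12+7)/4 = 31/4.
E[X | tails] = (12+4+2)/3 = 6.
E[X] = (1/6)·(31/4) + (5/6)·(6) = 151/24.

151/24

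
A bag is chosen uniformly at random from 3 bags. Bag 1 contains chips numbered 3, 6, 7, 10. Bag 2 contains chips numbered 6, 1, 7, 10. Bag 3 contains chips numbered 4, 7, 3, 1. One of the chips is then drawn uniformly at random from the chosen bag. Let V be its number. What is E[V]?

65/12

E[V | bag 1] = (3+6+7+10)/4 = 13/2.
E[V | bag 2] = (6+1+7+10)/4 = 6.
E[V | bag 3] = (4+7+3+1)/4 = 15/4.
By the law of total expectation,
E[V] = (1/3)·(13/2) + (1/3)·(6) + (1/3)·(15/4) = 65/12.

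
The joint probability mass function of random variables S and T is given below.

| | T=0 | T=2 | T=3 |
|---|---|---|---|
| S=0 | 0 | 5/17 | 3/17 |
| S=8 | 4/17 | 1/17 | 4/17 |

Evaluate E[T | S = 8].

14/9

P(S = 8) = 9/17.
Σ T·P over the event = 0·(4/17) + 2·(1/17) + 3·(4/17) = 14/17.
E[T | S = 8] = (14/17) / (9/17) = 14/9.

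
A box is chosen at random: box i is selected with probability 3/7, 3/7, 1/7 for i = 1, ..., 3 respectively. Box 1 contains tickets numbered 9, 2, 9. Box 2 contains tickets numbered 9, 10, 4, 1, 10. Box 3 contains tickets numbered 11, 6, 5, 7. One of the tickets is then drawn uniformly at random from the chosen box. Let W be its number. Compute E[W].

E[W | box 1] = (9+2+9)/3 = 20/3.
E[W | box 2] = (9+10+4+1+10)/5 = 34/5.
E[W | box 3] = (11+6+5+7)/4 = 29/4.
By the law of total expectation,
E[W] = (3/7)·(20/3) + (3/7)·(34/5) + (1/7)·(29/4) = 953/140.

953/140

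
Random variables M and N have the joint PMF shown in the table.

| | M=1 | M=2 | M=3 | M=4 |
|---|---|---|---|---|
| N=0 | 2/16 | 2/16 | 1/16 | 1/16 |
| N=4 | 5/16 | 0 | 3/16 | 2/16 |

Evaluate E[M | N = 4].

P(N = 4) = 5/8.
Σ M·P over the event = 1·(5/16) + 3·(3/16) + 4·(2/16) = 11/8.
E[M | N = 4] = (11/8) / (5/8) = 11/5.

11/5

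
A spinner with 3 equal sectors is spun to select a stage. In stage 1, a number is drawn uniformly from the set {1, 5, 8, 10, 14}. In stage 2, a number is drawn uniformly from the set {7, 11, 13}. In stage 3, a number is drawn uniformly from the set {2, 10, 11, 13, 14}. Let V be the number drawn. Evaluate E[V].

419/45

E[V | stage 1] = (1+5+8+10+14)/5 = 38/5.
E[V | stage 2] = (7+11+13)/3 = 31/3.
E[V | stage 3] = (2+10+11+13+14)/5 = 10.
By the law of total expectation,
E[V] = (1/3)·(38/5) + (1/3)·(31/3) + (1/3)·(10) = 419/45.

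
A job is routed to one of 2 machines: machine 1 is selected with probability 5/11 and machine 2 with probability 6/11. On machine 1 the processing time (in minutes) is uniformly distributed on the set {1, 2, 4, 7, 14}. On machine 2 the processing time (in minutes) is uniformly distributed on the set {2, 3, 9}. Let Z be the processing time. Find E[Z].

E[Z | machine 1] = (1+2+4+7+14)/5 = 28/5.
E[Z | machine 2] = (2+3+9)/3 = 14/3.
By the law of total expectation,
E[Z] = (5/11)·(28/5) + (6/11)·(14/3) = 56/11.

56/11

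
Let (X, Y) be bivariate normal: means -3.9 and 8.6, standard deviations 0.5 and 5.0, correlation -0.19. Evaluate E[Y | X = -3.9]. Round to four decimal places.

8.6000

The regression of Y on X has slope ρ·σ_Y/σ_X and passes through (μ_X, μ_Y).
E[Y | X=-3.9] = 8.6 + (-0.19)·(5.0/0.5)·(-3.9 − (-3.9)) = 8.6 + (-1.9)·(0) = 8.6000.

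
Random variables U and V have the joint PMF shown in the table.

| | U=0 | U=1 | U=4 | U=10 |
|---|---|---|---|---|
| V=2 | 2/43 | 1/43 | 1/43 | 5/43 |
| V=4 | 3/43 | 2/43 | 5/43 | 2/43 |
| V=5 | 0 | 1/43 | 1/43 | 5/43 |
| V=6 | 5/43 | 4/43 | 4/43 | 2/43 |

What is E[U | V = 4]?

7/2

P(V = 4) = 12/43.
Σ U·P over the event = 0·(3/43) + 1·(2/43) + 4·(5/43) + 10·(2/43) = 42/43.
E[U | V = 4] = (42/43) / (12/43) = 7/2.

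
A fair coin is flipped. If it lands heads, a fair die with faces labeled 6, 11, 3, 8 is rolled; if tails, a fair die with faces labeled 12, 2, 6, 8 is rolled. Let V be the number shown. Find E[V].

E[V | heads] = (6+11+3+8)/4 = 7.
E[V | tails] = (12+2+6+8)/4 = 7.
E[V] = (1/2)·(7) + (1/2)·(7) = 7.

7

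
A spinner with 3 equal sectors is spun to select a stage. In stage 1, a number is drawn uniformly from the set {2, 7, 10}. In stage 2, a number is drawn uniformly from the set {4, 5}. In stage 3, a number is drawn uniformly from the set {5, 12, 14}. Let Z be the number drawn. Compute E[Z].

127/18

E[Z | stage 1] = (2+7+10)/3 = 19/3.
E[Z | stage 2] = (4+5)/2 = 9/2.
E[Z | stage 3] = (5+12+14)/3 = 31/3.
E[Z] = (1/3)·(19/3) + (1/3)·(9/2) + (1/3)·(31/3) = 127/18.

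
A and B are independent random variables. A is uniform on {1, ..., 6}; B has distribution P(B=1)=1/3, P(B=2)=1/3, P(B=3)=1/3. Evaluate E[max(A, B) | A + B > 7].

P(A + B > 7) = 1/6.
Summing max(A,B)·P(x,y) over outcomes with A + B > 7 gives 17/18.
E[max(A, B) | A + B > 7] = (17/18) / (1/6) = 17/3.

17/3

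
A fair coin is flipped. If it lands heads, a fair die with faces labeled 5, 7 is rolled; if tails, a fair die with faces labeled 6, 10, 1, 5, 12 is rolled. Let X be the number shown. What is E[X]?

32/5

E[X | heads] = (5+7)/2 = 6.
E[X | tails] = (6+10+1+5+12)/5 = 34/5.
By the law of total expectation,
E[X] = (1/2)·(6) + (1/2)·(34/5) = 32/5.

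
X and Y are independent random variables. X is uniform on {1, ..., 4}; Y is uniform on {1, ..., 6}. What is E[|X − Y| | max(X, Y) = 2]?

2/3

Outcomes with max(X, Y) = 2: (1,2), (2,1), (2,2), each with probability 1/24.
E[|X − Y| | max(X, Y) = 2] = (1 + 1 + 0) / 3 = 2/3.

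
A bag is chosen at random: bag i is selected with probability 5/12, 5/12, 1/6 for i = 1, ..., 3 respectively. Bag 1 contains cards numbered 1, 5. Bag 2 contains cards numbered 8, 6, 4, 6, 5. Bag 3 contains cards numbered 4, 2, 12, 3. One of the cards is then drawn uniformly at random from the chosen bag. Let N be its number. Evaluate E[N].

109/24

E[N | bag 1] = (1+5)/2 = 3.
E[N | bag 2] = (8+6+4+6+5)/5 = 29/5.
E[N | bag 3] = (4+2+12+3)/4 = 21/4.
E[N] = (5/12)·(3) + (5/12)·(29/5) + (1/6)·(21/4) = 109/24.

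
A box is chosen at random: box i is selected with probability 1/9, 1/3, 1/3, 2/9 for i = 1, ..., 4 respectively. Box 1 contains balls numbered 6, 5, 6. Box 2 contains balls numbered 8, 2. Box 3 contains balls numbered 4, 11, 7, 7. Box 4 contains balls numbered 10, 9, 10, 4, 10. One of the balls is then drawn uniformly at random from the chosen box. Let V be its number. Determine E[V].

E[V | box 1] = (6+5+6)/3 = 17/3.
E[V | box 2] = (8+2)/2 = 5.
E[V | box 3] = (4+11+7+7)/4 = 29/4.
E[V | box 4] = (10+9+10+4+10)/5 = 43/5.
By the law of total expectation,
E[V] = (1/9)·(17/3) + (1/3)·(5) + (1/3)·(29/4) + (2/9)·(43/5) = 3577/540.

3577/540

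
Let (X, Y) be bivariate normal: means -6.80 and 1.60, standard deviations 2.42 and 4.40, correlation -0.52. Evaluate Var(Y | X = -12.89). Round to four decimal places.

Var(Y | X=x) = (1 − ρ²)·σ_Y².
Var(Y | X=-12.89) = (4.40)²·(1 − (-0.52)²) = 19.36·0.7296 = 14.1251.

14.1251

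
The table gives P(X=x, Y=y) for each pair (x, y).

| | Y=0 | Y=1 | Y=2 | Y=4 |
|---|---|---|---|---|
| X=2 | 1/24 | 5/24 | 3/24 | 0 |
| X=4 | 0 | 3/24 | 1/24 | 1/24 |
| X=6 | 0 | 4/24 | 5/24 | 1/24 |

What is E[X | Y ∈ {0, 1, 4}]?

P(Y ∈ {0, 1, 4}) = 5/8.
Σ X·P over the event = 2·(1/24) + 2·(5/24) + 4·(3/24) + 4·(1/24) + 6·(4/24) + 6·(1/24) = 29/12.
E[X | Y ∈ {0, 1, 4}] = (29/12) / (5/8) = 58/15.

58/15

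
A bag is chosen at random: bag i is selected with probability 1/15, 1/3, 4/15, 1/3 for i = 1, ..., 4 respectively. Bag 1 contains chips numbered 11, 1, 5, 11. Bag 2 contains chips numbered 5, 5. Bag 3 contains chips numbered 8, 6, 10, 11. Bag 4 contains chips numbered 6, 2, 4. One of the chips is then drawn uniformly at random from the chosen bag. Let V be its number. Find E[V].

29/5

E[V | bag 1] = (11+1+5+11)/4 = 7.
E[V | bag 2] = (5+5)/2 = 5.
E[V | bag 3] = (8+6+10+11)/4 = 35/4.
E[V | bag 4] = (6+2+4)/3 = 4.
E[V] = (1/15)·(7) + (1/3)·(5) + (4/15)·(35/4) + (1/3)·(4) = 29/5.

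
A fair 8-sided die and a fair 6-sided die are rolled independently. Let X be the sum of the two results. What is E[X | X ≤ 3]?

8/3

P(X ≤ 3) = 1/16.
Σ over the event: 2·1/48 + 3·1/24 = 1/6.
E[X | X ≤ 3] = (1/6) / (1/16) = 8/3.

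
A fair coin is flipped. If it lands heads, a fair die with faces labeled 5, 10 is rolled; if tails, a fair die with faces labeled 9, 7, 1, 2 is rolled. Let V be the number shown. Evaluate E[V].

49/8

E[V | heads] = (5+10)/2 = 15/2.
E[V | tails] = (9+7+1+2)/4 = 19/4.
E[V] = (1/2)·(15/2) + (1/2)·(19/4) = 49/8.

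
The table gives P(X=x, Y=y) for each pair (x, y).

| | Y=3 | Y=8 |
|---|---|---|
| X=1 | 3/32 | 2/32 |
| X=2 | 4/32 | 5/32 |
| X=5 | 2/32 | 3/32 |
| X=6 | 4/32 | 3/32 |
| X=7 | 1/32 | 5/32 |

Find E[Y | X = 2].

52/9

P(X = 2) = 9/32.
Σ Y·P over the event = 3·(4/32) + 8·(5/32) = 13/8.
E[Y | X = 2] = (13/8) / (9/32) = 52/9.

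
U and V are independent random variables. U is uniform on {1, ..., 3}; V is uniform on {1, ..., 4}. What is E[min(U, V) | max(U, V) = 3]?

9/5

Outcomes with max(U, V) = 3: (1,3), (2,3), (3,1), (3,2), (3,3), each with probability 1/12.
E[min(U, V) | max(U, V) = 3] = (1 + 2 + 1 + 2 + 3) / 5 = 9/5.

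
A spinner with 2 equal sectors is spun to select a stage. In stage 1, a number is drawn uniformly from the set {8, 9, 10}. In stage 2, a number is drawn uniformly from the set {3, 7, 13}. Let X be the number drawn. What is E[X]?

25/3

E[X | stage 1] = (8+9+10)/3 = 9.
E[X | stage 2] = (3+7+13)/3 = 23/3.
By the law of total expectation,
E[X] = (1/2)·(9) + (1/2)·(23/3) = 25/3.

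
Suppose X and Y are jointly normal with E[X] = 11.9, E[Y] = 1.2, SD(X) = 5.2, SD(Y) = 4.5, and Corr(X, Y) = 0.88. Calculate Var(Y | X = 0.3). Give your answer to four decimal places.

4.5684

Var(Y | X=x) = (1 − ρ²)·σ_Y².
Var(Y | X=0.3) = (4.5)²·(1 − (0.88)²) = 20.25·0.2256 = 4.5684.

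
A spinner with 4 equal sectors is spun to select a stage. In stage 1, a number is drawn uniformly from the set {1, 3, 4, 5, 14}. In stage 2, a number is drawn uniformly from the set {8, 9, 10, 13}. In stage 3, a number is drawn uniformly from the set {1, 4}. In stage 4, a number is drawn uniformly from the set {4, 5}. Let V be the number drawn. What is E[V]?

28/5

E[V | stage 1] = (1+3+4+5+14)/5 = 27/5.
E[V | stage 2] = (8+9+10+13)/4 = 10.
E[V | stage 3] = (1+4)/2 = 5/2.
E[V | stage 4] = (4+5)/2 = 9/2.
By the law of total expectation,
E[V] = (1/4)·(27/5) + (1/4)·(10) + (1/4)·(5/2) + (1/4)·(9/2) = 28/5.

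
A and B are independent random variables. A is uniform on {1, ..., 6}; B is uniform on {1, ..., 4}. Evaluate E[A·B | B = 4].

P(B = 4) = 1/4.
Summing AB·P(x,y) over outcomes with B = 4 gives 7/2.
E[A·B | B = 4] = (7/2) / (1/4) = 14.

14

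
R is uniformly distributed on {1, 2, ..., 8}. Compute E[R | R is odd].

4

Given R is odd, R is equally likely to be any of {1, 3, 5, 7}.
E[R | R is odd] = (1 + 3 + 5 + 7) / 4 = 4.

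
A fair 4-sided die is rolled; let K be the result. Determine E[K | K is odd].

Given K is odd, K is equally likely to be any of {1, 3}.
E[K | K is odd] = (1 + 3) / 2 = 2.

2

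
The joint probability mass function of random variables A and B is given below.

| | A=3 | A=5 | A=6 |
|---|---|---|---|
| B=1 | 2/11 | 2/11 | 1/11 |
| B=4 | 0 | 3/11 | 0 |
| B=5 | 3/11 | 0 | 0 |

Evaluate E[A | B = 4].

P(B = 4) = 3/11.
Σ A·P over the event = 5·(3/11) = 15/11.
E[A | B = 4] = (15/11) / (3/11) = 5.

5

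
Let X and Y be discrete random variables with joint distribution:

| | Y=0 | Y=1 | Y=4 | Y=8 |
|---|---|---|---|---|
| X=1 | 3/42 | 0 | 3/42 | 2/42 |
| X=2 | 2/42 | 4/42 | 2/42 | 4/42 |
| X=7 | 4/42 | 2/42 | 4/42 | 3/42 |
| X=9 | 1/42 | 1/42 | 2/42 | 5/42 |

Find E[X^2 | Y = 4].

369/11

P(Y = 4) = 11/42.
Summing X^2·P(X=x,Y=y) over the conditioning event gives 123/14.
E[X^2 | Y = 4] = (123/14) / (11/42) = 369/11.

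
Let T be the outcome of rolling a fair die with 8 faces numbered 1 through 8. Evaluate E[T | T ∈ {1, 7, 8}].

P(T ∈ {1, 7, 8}) = 3/8.
Σ over the event: 1·1/8 + 7·1/8 + 8·1/8 = 2.
E[T | T ∈ {1, 7, 8}] = (2) / (3/8) = 16/3.

16/3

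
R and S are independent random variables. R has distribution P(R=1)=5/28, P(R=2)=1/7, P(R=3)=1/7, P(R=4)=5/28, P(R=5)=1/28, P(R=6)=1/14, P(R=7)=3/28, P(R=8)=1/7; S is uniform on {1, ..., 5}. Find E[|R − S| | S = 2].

P(S = 2) = 1/5.
Summing |R−S|·P(x,y) over outcomes with S = 2 gives 69/140.
E[|R − S| | S = 2] = (69/140) / (1/5) = 69/28.

69/28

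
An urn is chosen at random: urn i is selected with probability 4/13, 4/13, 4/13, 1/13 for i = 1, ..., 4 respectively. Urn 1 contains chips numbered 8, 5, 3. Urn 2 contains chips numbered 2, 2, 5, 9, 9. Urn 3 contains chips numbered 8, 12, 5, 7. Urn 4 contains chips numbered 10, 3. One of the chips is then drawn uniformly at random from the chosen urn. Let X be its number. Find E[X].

2443/390

E[X | urn 1] = (8+5+3)/3 = 16/3.
E[X | urn 2] = (2+2+5+9+9)/5 = 27/5.
E[X | urn 3] = (8+12+5+7)/4 = 8.
E[X | urn 4] = (10+3)/2 = 13/2.
By the law of total expectation,
E[X] = (4/13)·(16/3) + (4/13)·(27/5) + (4/13)·(8) + (1/13)·(13/2) = 2443/390.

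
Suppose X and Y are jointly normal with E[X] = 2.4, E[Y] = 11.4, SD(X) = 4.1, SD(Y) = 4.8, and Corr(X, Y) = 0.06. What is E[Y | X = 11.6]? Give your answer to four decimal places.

E[Y | X=x] = μ_Y + ρ(σ_Y/σ_X)(x − μ_X) for jointly normal variables.
E[Y | X=11.6] = 11.4 + (0.06)·(4.8/4.1)·(11.6 − (2.4)) = 11.4 + (0.070244)·(9.2) = 12.0462.

12.0462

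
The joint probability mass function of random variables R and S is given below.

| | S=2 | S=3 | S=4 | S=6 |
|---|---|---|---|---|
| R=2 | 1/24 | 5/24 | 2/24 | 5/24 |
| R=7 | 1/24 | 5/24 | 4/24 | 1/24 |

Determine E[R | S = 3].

P(S = 3) = 5/12.
Summing R·P(R=x,S=y) over the conditioning event gives 15/8.
E[R | S = 3] = (15/8) / (5/12) = 9/2.

9/2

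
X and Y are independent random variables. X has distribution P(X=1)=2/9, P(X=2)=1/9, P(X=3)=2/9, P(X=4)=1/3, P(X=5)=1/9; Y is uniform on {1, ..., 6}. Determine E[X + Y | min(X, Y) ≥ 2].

P(min(X, Y) ≥ 2) = 35/54.
Summing (X+Y)·P(x,y) over outcomes with min(X, Y) ≥ 2 gives 265/54.
E[X + Y | min(X, Y) ≥ 2] = (265/54) / (35/54) = 53/7.

53/7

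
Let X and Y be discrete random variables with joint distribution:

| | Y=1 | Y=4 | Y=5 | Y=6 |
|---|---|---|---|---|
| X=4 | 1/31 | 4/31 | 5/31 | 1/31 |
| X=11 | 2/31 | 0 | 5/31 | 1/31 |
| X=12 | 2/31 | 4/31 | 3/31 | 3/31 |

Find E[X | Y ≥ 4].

P(Y ≥ 4) = 26/31.
Σ X·P over the event = 4·(4/31) + 4·(5/31) + 4·(1/31) + 11·(5/31) + 11·(1/31) + 12·(4/31) + 12·(3/31) + 12·(3/31) = 226/31.
E[X | Y ≥ 4] = (226/31) / (26/31) = 113/13.

113/13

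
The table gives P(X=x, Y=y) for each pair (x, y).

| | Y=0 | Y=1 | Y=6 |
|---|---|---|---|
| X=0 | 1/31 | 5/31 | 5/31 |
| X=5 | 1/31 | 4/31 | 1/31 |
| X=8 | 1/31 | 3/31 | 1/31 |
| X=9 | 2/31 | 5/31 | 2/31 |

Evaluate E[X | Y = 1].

89/17

P(Y = 1) = 17/31.
Σ X·P over the event = 0·(5/31) + 5·(4/31) + 8·(3/31) + 9·(5/31) = 89/31.
E[X | Y = 1] = (89/31) / (17/31) = 89/17.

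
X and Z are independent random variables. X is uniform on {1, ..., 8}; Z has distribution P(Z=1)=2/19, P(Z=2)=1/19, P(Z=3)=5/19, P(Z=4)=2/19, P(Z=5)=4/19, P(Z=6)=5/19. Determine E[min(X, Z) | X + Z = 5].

P(X + Z = 5) = 5/76.
Summing min(X,Z)·P(x,y) over outcomes with X + Z = 5 gives 2/19.
E[min(X, Z) | X + Z = 5] = (2/19) / (5/76) = 8/5.

8/5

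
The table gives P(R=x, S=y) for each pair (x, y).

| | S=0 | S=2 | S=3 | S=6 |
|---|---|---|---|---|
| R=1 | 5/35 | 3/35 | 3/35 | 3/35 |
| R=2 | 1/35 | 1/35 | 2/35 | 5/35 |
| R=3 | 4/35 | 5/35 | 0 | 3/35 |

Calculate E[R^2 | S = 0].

P(S = 0) = 2/7.
Σ R^2·P over the event = 1·(5/35) + 4·(1/35) + 9·(4/35) = 9/7.
E[R^2 | S = 0] = (9/7) / (2/7) = 9/2.

9/2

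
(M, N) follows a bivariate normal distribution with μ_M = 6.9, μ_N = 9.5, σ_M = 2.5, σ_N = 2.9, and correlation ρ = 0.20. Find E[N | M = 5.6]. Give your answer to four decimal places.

E[N | M=x] = μ_N + ρ(σ_N/σ_M)(x − μ_M) for jointly normal variables.
E[N | M=5.6] = 9.5 + (0.20)·(2.9/2.5)·(5.6 − (6.9)) = 9.5 + (0.232)·(-1.3) = 9.1984.

9.1984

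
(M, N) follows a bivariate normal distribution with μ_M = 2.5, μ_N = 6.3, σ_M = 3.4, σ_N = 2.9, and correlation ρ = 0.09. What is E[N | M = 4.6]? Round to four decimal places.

The regression of N on M has slope ρ·σ_N/σ_M and passes through (μ_M, μ_N).
E[N | M=4.6] = 6.3 + (0.09)·(2.9/3.4)·(4.6 − (2.5)) = 6.3 + (0.076765)·(2.1) = 6.4612.

6.4612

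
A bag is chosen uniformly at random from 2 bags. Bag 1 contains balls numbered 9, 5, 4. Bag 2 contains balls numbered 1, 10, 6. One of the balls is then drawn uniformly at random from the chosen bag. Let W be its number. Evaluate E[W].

35/6

E[W | bag 1] = (9+5+4)/3 = 6.
E[W | bag 2] = (1+10+6)/3 = 17/3.
By the law of total expectation,
E[W] = (1/2)·(6) + (1/2)·(17/3) = 35/6.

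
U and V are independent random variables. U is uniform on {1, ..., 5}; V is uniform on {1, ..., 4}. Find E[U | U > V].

Outcomes with U > V: (2,1), (3,1), (3,2), (4,1), (4,2), (4,3), (5,1), (5,2), (5,3), (5,4), each with probability 1/20.
E[U | U > V] = (2 + 3 + 3 + 4 + 4 + 4 + 5 + 5 + 5 + 5) / 10 = 4.

4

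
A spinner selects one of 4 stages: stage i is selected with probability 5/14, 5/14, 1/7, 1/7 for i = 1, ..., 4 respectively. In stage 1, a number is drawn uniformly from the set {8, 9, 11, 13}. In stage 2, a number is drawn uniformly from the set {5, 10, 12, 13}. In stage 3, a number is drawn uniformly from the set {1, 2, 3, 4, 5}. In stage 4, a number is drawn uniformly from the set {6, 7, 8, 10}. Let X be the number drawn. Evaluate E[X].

491/56

E[X | stage 1] = (8+9+11+13)/4 = 41/4.
E[X | stage 2] = (5+10+12+13)/4 = 10.
E[X | stage 3] = (1+2+3+4+5)/5 = 3.
E[X | stage 4] = (6+7+8+10)/4 = 31/4.
By the law of total expectation,
E[X] = (5/14)·(41/4) + (5/14)·(10) + (1/7)·(3) + (1/7)·(31/4) = 491/56.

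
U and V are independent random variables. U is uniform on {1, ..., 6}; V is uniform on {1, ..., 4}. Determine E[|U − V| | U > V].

P(U > V) = 7/12.
Summing |U−V|·P(x,y) over outcomes with U > V gives 17/12.
E[|U − V| | U > V] = (17/12) / (7/12) = 17/7.

17/7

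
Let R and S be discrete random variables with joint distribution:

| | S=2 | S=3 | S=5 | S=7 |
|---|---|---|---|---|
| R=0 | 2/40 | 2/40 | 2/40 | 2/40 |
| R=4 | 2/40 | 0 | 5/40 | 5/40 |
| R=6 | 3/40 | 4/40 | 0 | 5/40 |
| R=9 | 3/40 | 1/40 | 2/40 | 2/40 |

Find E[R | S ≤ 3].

86/17

P(S ≤ 3) = 17/40.
Σ R·P over the event = 0·(2/40) + 0·(2/40) + 4·(2/40) + 6·(3/40) + 6·(4/40) + 9·(3/40) + 9·(1/40) = 43/20.
E[R | S ≤ 3] = (43/20) / (17/40) = 86/17.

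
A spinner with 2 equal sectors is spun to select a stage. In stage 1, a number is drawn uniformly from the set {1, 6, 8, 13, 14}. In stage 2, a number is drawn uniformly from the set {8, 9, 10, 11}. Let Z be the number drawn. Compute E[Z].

179/20

E[Z | stage 1] = (1+6+8+13+14)/5 = 42/5.
E[Z | stage 2] = (8+9+10+11)/4 = 19/2.
By the law of total expectation,
E[Z] = (1/2)·(42/5) + (1/2)·(19/2) = 179/20.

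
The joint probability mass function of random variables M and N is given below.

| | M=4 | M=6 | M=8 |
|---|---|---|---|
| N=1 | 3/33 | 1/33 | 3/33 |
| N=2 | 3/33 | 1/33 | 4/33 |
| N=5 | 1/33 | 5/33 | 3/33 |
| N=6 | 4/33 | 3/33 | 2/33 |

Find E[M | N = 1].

6

P(N = 1) = 7/33.
Σ M·P over the event = 4·(3/33) + 6·(1/33) + 8·(3/33) = 14/11.
E[M | N = 1] = (14/11) / (7/33) = 6.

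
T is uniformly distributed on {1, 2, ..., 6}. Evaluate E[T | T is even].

Given T is even, T is equally likely to be any of {2, 4, 6}.
E[T | T is even] = (2 + 4 + 6) / 3 = 4.

4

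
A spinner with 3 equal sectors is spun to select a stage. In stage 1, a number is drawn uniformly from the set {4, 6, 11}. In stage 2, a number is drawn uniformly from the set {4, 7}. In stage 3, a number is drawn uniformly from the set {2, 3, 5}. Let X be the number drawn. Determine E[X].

E[X | stage 1] = (4+6+11)/3 = 7.
E[X | stage 2] = (4+7)/2 = 11/2.
E[X | stage 3] = (2+3+5)/3 = 10/3.
By the law of total expectation,
E[X] = (1/3)·(7) + (1/3)·(11/2) + (1/3)·(10/3) = 95/18.

95/18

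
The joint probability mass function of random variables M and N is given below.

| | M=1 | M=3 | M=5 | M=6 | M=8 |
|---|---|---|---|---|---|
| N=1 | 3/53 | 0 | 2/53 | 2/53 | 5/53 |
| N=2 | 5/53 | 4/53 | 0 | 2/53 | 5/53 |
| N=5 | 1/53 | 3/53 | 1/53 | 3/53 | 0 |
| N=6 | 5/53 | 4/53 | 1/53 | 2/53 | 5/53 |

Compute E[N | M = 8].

3

P(M = 8) = 15/53.
Summing N·P(M=x,N=y) over the conditioning event gives 45/53.
E[N | M = 8] = (45/53) / (15/53) = 3.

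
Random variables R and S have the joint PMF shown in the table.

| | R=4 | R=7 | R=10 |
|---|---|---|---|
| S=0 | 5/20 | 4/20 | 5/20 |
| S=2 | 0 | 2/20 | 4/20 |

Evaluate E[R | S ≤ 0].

P(S ≤ 0) = 7/10.
Σ R·P over the event = 4·(5/20) + 7·(4/20) + 10·(5/20) = 49/10.
E[R | S ≤ 0] = (49/10) / (7/10) = 7.

7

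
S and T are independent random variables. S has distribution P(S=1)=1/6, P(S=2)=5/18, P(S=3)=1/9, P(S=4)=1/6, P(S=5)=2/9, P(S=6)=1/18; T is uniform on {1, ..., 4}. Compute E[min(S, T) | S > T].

79/38

P(S > T) = 19/36.
Summing min(S,T)·P(x,y) over outcomes with S > T gives 79/72.
E[min(S, T) | S > T] = (79/72) / (19/36) = 79/38.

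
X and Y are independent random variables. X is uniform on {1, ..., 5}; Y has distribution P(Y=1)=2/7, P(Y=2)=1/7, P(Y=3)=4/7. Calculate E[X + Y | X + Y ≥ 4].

86/15

P(X + Y ≥ 4) = 6/7.
Summing (X+Y)·P(x,y) over outcomes with X + Y ≥ 4 gives 172/35.
E[X + Y | X + Y ≥ 4] = (172/35) / (6/7) = 86/15.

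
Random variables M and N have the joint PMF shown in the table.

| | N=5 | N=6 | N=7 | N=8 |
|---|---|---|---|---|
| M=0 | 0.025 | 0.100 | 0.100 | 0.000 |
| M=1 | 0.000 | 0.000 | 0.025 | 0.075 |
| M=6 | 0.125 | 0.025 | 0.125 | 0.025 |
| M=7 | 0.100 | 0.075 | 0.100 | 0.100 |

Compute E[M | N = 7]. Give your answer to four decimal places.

4.2143

P(N = 7) = 0.350.
Σ M·P over the event = 0·(0.100) + 1·(0.025) + 6·(0.125) + 7·(0.100) = 1.475.
E[M | N = 7] = (1.475) / (0.350) = 4.2143.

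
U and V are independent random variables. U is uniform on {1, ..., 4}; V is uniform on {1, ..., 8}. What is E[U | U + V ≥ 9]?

3

Outcomes with U + V ≥ 9: (1,8), (2,7), (2,8), (3,6), (3,7), (3,8), (4,5), (4,6), (4,7), (4,8), each with probability 1/32.
E[U | U + V ≥ 9] = (1 + 2 + 2 + 3 + 3 + 3 + 4 + 4 + 4 + 4) / 10 = 3.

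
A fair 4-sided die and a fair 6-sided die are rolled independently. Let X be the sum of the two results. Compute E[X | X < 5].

10/3

P(X < 5) = 1/4.
Σ over the event: 2·1/24 + 3·1/12 + 4·1/8 = 5/6.
E[X | X < 5] = (5/6) / (1/4) = 10/3.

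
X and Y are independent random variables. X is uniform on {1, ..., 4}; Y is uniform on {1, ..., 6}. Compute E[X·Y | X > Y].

35/6

Outcomes with X > Y: (2,1), (3,1), (3,2), (4,1), (4,2), (4,3), each with probability 1/24.
E[X·Y | X > Y] = (2 + 3 + 6 + 4 + 8 + 12) / 6 = 35/6.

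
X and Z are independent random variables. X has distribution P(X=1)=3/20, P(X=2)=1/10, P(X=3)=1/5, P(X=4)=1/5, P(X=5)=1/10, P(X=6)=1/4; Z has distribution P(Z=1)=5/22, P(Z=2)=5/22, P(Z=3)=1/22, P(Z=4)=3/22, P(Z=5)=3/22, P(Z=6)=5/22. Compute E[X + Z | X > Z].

1393/207

P(X > Z) = 207/440.
Summing (X+Z)·P(x,y) over outcomes with X > Z gives 1393/440.
E[X + Z | X > Z] = (1393/440) / (207/440) = 1393/207.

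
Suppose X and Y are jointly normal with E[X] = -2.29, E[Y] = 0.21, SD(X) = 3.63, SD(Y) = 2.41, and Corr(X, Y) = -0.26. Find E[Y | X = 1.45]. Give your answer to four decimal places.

-0.4356

E[Y | X=x] = μ_Y + ρ(σ_Y/σ_X)(x − μ_X) for jointly normal variables.
E[Y | X=1.45] = 0.21 + (-0.26)·(2.41/3.63)·(1.45 − (-2.29)) = 0.21 + (-0.17262)·(3.74) = -0.4356.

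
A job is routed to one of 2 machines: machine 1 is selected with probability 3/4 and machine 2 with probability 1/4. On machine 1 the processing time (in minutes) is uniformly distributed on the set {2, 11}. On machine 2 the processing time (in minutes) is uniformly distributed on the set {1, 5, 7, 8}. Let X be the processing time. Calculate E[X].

E[X | machine 1] = (2+11)/2 = 13/2.
E[X | machine 2] = (1+5+7+8)/4 = 21/4.
By the law of total expectation,
E[X] = (3/4)·(13/2) + (1/4)·(21/4) = 99/16.

99/16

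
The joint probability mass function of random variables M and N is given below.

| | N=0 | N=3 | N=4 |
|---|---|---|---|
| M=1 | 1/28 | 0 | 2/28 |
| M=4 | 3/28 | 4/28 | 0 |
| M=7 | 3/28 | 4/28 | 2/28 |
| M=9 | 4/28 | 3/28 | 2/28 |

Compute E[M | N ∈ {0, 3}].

141/22

P(N ∈ {0, 3}) = 11/14.
Summing M·P(M=x,N=y) over the conditioning event gives 141/28.
E[M | N ∈ {0, 3}] = (141/28) / (11/14) = 141/22.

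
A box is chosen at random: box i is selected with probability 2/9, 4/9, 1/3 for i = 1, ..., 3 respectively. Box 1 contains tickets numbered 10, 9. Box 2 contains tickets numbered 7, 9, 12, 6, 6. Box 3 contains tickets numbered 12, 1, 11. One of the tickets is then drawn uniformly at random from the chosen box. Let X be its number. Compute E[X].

E[X | box 1] = (10+9)/2 = 19/2.
E[X | box 2] = (7+9+12+6+6)/5 = 8.
E[X | box 3] = (12+1+11)/3 = 8.
E[X] = (2/9)·(19/2) + (4/9)·(8) + (1/3)·(8) = 25/3.

25/3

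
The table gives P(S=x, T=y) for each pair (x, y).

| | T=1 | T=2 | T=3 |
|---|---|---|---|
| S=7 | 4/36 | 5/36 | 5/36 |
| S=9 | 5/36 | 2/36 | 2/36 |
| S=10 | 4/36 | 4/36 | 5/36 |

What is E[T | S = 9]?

P(S = 9) = 1/4.
Σ T·P over the event = 1·(5/36) + 2·(2/36) + 3·(2/36) = 5/12.
E[T | S = 9] = (5/12) / (1/4) = 5/3.

5/3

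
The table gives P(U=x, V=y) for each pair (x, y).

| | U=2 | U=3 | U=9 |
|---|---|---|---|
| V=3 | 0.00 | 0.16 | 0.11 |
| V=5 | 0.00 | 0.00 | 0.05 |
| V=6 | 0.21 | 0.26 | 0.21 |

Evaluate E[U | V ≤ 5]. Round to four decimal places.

6.0000

P(V ≤ 5) = 0.32.
Σ U·P over the event = 3·(0.16) + 9·(0.11) + 9·(0.05) = 1.92.
E[U | V ≤ 5] = (1.92) / (0.32) = 6.0000.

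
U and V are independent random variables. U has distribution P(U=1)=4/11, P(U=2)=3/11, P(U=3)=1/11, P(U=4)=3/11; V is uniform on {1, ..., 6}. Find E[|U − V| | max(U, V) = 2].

7/10

P(max(U, V) = 2) = 5/33.
Summing |U−V|·P(x,y) over outcomes with max(U, V) = 2 gives 7/66.
E[|U − V| | max(U, V) = 2] = (7/66) / (5/33) = 7/10.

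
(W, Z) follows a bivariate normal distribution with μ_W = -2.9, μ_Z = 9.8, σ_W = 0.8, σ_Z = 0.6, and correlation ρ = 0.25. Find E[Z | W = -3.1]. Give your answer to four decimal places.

9.7625

For a bivariate normal, E[Z | W=x] = μ_Z + ρ·(σ_Z/σ_W)·(x − μ_W).
E[Z | W=-3.1] = 9.8 + (0.25)·(0.6/0.8)·(-3.1 − (-2.9)) = 9.8 + (0.1875)·(-0.2) = 9.7625.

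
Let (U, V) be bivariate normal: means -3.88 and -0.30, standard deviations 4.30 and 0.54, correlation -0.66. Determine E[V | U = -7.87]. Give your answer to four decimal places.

For a bivariate normal, E[V | U=x] = μ_V + ρ·(σ_V/σ_U)·(x − μ_U).
E[V | U=-7.87] = -0.30 + (-0.66)·(0.54/4.30)·(-7.87 − (-3.88)) = -0.30 + (-0.082884)·(-3.99) = 0.0307.

0.0307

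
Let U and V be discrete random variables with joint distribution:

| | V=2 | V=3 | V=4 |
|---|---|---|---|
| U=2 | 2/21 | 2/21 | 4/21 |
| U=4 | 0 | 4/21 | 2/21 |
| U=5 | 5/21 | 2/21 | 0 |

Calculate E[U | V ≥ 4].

P(V ≥ 4) = 2/7.
Σ U·P over the event = 2·(4/21) + 4·(2/21) = 16/21.
E[U | V ≥ 4] = (16/21) / (2/7) = 8/3.

8/3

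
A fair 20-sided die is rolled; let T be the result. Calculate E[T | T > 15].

Given T > 15, T is equally likely to be any of {16, 17, 18, 19, 20}.
E[T | T > 15] = (16 + 17 + 18 + 19 + 20) / 5 = 18.

18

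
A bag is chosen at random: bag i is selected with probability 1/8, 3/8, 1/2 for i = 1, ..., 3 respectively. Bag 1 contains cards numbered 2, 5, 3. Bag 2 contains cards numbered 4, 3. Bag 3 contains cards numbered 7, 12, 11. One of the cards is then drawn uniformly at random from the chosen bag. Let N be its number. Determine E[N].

E[N | bag 1] = (2+5+3)/3 = 10/3.
E[N | bag 2] = (4+3)/2 = 7/2.
E[N | bag 3] = (7+12+11)/3 = 10.
By the law of total expectation,
E[N] = (1/8)·(10/3) + (3/8)·(7/2) + (1/2)·(10) = 323/48.

323/48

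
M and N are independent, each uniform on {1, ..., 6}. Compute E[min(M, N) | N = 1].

1

Outcomes with N = 1: (1,1), (2,1), (3,1), (4,1), (5,1), (6,1), each with probability 1/36.
E[min(M, N) | N = 1] = (1 + 1 + 1 + 1 + 1 + 1) / 6 = 1.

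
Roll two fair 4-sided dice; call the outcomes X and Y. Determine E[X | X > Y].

10/3

Outcomes with X > Y: (2,1), (3,1), (3,2), (4,1), (4,2), (4,3), each with probability 1/16.
E[X | X > Y] = (2 + 3 + 3 + 4 + 4 + 4) / 6 = 10/3.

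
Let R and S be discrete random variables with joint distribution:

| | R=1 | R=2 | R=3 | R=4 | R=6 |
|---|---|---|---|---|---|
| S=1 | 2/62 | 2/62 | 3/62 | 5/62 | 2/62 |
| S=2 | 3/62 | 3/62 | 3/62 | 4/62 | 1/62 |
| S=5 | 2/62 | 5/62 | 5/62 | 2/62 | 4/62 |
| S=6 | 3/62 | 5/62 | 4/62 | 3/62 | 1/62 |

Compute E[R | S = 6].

P(S = 6) = 8/31.
Σ R·P over the event = 1·(3/62) + 2·(5/62) + 3·(4/62) + 4·(3/62) + 6·(1/62) = 43/62.
E[R | S = 6] = (43/62) / (8/31) = 43/16.

43/16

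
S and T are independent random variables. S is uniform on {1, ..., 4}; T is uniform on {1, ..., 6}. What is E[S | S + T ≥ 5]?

P(S + T ≥ 5) = 3/4.
Summing S·P(x,y) over outcomes with S + T ≥ 5 gives 25/12.
E[S | S + T ≥ 5] = (25/12) / (3/4) = 25/9.

25/9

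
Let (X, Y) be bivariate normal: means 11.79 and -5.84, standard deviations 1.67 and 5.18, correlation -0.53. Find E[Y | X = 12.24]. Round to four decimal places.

-6.5798

For a bivariate normal, E[Y | X=x] = μ_Y + ρ·(σ_Y/σ_X)·(x − μ_X).
E[Y | X=12.24] = -5.84 + (-0.53)·(5.18/1.67)·(12.24 − (11.79)) = -5.84 + (-1.644)·(0.45) = -6.5798.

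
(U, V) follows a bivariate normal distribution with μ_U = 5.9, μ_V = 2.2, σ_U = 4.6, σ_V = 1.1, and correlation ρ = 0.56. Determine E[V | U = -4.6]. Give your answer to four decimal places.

0.7939

E[V | U=x] = μ_V + ρ(σ_V/σ_U)(x − μ_U) for jointly normal variables.
E[V | U=-4.6] = 2.2 + (0.56)·(1.1/4.6)·(-4.6 − (5.9)) = 2.2 + (0.13391)·(-10.5) = 0.7939.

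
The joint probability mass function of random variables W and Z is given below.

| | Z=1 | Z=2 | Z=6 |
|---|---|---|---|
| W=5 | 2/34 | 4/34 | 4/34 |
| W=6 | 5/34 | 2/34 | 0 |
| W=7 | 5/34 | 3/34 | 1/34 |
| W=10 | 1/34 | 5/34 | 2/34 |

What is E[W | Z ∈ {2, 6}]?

P(Z ∈ {2, 6}) = 21/34.
Summing W·P(W=x,Z=y) over the conditioning event gives 75/17.
E[W | Z ∈ {2, 6}] = (75/17) / (21/34) = 50/7.

50/7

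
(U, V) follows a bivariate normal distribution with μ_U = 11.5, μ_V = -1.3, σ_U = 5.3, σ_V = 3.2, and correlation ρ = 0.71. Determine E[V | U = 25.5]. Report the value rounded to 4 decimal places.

4.7015

For a bivariate normal, E[V | U=x] = μ_V + ρ·(σ_V/σ_U)·(x − μ_U).
E[V | U=25.5] = -1.3 + (0.71)·(3.2/5.3)·(25.5 − (11.5)) = -1.3 + (0.42868)·(14) = 4.7015.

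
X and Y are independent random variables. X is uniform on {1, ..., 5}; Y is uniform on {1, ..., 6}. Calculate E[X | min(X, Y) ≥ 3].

P(min(X, Y) ≥ 3) = 2/5.
Summing X·P(x,y) over outcomes with min(X, Y) ≥ 3 gives 8/5.
E[X | min(X, Y) ≥ 3] = (8/5) / (2/5) = 4.

4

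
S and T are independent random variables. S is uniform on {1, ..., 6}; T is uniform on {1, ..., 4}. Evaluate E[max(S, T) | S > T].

32/7

P(S > T) = 7/12.
Summing max(S,T)·P(x,y) over outcomes with S > T gives 8/3.
E[max(S, T) | S > T] = (8/3) / (7/12) = 32/7.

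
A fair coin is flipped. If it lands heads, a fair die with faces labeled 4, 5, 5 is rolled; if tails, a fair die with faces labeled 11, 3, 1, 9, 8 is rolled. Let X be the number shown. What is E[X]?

E[X | heads] = (4+5+5)/3 = 14/3.
E[X | tails] = (11+3+1+9+8)/5 = 32/5.
E[X] = (1/2)·(14/3) + (1/2)·(32/5) = 83/15.

83/15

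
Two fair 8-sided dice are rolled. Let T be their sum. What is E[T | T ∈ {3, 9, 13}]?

65/7

P(T ∈ {3, 9, 13}) = 7/32.
Σ over the event: 3·1/32 + 9·1/8 + 13·1/16 = 65/32.
E[T | T ∈ {3, 9, 13}] = (65/32) / (7/32) = 65/7.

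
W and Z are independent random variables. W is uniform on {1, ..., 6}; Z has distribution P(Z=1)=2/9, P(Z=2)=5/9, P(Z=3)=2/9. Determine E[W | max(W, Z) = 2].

19/12

P(max(W, Z) = 2) = 2/9.
Summing W·P(x,y) over outcomes with max(W, Z) = 2 gives 19/54.
E[W | max(W, Z) = 2] = (19/54) / (2/9) = 19/12.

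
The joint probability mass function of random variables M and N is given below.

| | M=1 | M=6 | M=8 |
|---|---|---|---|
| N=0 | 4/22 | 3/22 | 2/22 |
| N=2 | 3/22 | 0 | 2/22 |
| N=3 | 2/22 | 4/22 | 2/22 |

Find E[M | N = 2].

19/5

P(N = 2) = 5/22.
Σ M·P over the event = 1·(3/22) + 8·(2/22) = 19/22.
E[M | N = 2] = (19/22) / (5/22) = 19/5.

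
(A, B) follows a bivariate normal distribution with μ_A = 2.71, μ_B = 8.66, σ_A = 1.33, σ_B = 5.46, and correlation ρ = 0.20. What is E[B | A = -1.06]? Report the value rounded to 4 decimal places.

5.5646

The regression of B on A has slope ρ·σ_B/σ_A and passes through (μ_A, μ_B).
E[B | A=-1.06] = 8.66 + (0.20)·(5.46/1.33)·(-1.06 − (2.71)) = 8.66 + (0.82105)·(-3.77) = 5.5646.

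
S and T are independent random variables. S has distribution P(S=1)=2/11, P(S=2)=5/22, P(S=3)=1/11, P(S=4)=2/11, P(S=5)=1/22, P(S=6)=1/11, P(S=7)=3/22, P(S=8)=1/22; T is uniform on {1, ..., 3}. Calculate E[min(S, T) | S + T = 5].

P(S + T = 5) = 1/6.
Summing min(S,T)·P(x,y) over outcomes with S + T = 5 gives 3/11.
E[min(S, T) | S + T = 5] = (3/11) / (1/6) = 18/11.

18/11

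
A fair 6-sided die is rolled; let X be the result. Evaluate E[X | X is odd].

Given X is odd, X is equally likely to be any of {1, 3, 5}.
E[X | X is odd] = (1 + 3 + 5) / 3 = 3.

3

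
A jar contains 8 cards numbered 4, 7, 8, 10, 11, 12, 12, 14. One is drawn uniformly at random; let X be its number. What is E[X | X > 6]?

P(X > 6) = 7/8.
Σ over the event: 7·1/8 + 8·1/8 + 10·1/8 + 11·1/8 + 12·1/4 + 14·1/8 = 37/4.
E[X | X > 6] = (37/4) / (7/8) = 74/7.

74/7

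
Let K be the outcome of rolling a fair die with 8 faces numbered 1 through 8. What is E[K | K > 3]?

6

Given K > 3, K is equally likely to be any of {4, 5, 6, 7, 8}.
E[K | K > 3] = (4 + 5 + 6 + 7 + 8) / 5 = 6.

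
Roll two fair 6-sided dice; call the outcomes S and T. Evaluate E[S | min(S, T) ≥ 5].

11/2

P(min(S, T) ≥ 5) = 1/9.
Summing S·P(x,y) over outcomes with min(S, T) ≥ 5 gives 11/18.
E[S | min(S, T) ≥ 5] = (11/18) / (1/9) = 11/2.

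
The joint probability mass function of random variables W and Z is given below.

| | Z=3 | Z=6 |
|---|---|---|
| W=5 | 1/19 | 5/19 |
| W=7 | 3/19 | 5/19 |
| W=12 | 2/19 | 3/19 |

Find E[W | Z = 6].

96/13

P(Z = 6) = 13/19.
Σ W·P over the event = 5·(5/19) + 7·(5/19) + 12·(3/19) = 96/19.
E[W | Z = 6] = (96/19) / (13/19) = 96/13.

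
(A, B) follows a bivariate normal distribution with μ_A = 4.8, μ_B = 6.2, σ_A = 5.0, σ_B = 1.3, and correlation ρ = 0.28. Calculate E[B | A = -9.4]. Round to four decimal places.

For a bivariate normal, E[B | A=x] = μ_B + ρ·(σ_B/σ_A)·(x − μ_A).
E[B | A=-9.4] = 6.2 + (0.28)·(1.3/5.0)·(-9.4 − (4.8)) = 6.2 + (0.0728)·(-14.2) = 5.1662.

5.1662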